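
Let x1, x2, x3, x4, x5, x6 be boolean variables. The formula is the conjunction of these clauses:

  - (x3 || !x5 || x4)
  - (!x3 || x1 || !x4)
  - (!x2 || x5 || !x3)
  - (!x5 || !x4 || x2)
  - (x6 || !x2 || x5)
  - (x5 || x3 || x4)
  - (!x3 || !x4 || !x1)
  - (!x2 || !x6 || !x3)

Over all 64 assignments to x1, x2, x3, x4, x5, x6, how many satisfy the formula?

20

Case analysis on x3 and x4:
  x3=1, x4=1: a clause becomes empty — 0.
  x3=1, x4=0: x1 free; 5 ways for (x2,x5,x6) × 2^1 = 10.
  x3=0, x4=1: x1 free; 5 ways for (x2,x5,x6) × 2^1 = 10.
  x3=0, x4=0: a clause becomes empty — 0.
Total: 0 + 10 + 10 + 0 = 20.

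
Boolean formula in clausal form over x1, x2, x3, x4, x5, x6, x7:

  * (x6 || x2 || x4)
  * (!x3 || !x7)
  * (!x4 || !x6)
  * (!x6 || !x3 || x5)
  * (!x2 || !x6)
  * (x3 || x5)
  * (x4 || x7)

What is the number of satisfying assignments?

20

Split on x6, then x3.
  x6=T, x3=T: a clause becomes empty — 0.
  x6=T, x3=F: remaining (x1,x2,x4,x5,x7) ∈ {(F,F,F,T,T); (T,F,F,T,T)} — 2.
  x6=F, x3=T: forces x4=T; x7=F; x1, x2, x5 free → 2^3 = 8.
  x6=F, x3=F: x1 free; 5 ways for (x2,x4,x5,x7) × 2^1 = 10.
Total: 0 + 2 + 8 + 10 = 20.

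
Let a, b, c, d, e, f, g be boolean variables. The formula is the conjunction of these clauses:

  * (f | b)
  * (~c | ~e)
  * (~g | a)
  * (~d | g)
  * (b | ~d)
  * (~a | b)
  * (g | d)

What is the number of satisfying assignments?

Split on b, then d.
  b=1, d=1: f free; 3 ways for (a,c,e,g) × 2^1 = 6.
  b=1, d=0: f free; 3 ways for (a,c,e,g) × 2^1 = 6.
  b=0, d=1: a clause becomes empty — 0.
  b=0, d=0: a clause becomes empty — 0.
Total: 6 + 6 + 0 + 0 = 12.

12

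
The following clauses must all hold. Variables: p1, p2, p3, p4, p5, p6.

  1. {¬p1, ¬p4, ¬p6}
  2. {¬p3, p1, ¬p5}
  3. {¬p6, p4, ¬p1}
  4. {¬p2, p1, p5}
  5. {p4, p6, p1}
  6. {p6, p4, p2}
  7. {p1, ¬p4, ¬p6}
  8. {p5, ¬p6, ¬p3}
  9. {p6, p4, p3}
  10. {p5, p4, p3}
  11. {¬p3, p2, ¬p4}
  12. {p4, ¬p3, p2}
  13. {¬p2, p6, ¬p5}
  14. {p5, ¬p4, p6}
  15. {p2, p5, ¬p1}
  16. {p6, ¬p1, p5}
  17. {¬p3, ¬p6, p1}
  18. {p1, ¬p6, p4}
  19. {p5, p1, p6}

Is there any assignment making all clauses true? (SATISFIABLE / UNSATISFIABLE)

SATISFIABLE

Branch on p1: take p1 = False.
Set p2 = False and propagate.
Try p3 = False.
The remaining clauses are satisfied by p4 = True, p5 = True, p6 = False.
So p1=False, p2=False, p3=False, p4=True, p5=True, p6=False is a satisfying assignment.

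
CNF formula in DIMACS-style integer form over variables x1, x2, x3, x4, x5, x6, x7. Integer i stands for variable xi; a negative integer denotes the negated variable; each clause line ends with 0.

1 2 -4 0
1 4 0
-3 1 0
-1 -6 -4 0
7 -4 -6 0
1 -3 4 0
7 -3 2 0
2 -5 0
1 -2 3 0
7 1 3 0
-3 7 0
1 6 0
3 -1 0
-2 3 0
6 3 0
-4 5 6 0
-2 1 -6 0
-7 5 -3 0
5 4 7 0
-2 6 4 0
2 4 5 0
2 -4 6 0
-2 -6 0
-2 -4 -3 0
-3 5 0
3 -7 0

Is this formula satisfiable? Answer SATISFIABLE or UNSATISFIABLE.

UNSATISFIABLE

x3 = True:
  propagation gives x1=True, x7=True, x5=True, x2=True; an empty clause results — contradiction.
x3 = False:
  propagation gives x1=False, x4=True, x2=True; an empty clause results — contradiction.
Every branch closes, so no satisfying assignment exists.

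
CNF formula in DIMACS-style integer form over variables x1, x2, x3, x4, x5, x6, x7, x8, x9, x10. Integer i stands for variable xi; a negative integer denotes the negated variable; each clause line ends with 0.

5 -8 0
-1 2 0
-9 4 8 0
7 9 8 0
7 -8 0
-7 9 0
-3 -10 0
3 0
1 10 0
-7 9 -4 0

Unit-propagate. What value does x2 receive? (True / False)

True

(x3) is a unit clause: x3 = True.
(NOT x3 OR NOT x10) with x3 = True leaves only NOT x10, so x10 = False.
(x10 OR x1): since x10 = False, the clause reduces to (x1). x1 = True.
From (x2 OR NOT x1) and x1 = True: x2 = True.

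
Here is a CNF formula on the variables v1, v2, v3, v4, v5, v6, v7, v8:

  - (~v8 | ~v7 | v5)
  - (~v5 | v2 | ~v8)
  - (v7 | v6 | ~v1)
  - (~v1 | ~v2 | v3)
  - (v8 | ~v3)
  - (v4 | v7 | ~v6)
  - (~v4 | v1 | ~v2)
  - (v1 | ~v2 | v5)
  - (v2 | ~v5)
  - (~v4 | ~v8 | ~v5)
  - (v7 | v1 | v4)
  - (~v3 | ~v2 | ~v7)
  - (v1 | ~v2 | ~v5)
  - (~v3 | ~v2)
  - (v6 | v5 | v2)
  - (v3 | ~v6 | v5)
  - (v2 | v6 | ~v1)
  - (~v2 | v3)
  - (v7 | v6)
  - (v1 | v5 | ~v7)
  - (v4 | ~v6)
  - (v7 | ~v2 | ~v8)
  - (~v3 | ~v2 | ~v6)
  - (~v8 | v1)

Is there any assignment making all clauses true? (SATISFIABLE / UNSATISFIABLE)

SATISFIABLE

Set v1 = True and propagate.
Set v2 = False and propagate.
  then v5 is forced to False.
  then v6 is forced to True.
  then v3 is forced to True.
  then v8 is forced to True.
  then v7 is forced to False.
  then v4 is forced to True.
So v1=True, v2=False, v3=True, v4=True, v5=False, v6=True, v7=False, v8=True is a satisfying assignment.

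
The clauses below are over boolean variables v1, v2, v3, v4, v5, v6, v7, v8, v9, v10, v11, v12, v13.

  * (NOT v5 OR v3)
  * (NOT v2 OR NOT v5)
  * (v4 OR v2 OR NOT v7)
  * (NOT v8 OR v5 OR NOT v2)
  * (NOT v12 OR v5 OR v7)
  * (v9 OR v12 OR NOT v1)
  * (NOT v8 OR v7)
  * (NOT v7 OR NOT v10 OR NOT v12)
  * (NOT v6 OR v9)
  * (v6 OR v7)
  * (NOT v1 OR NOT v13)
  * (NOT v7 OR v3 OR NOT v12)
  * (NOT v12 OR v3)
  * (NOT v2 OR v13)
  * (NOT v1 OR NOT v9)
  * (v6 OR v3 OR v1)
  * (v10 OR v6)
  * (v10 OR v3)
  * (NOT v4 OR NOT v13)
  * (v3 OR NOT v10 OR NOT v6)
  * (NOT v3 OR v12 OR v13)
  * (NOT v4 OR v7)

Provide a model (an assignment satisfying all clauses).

v1 = False  v2 = False  v3 = True  v4 = False  v5 = False  v6 = True  v7 = False  v8 = False  v9 = True  v10 = True  v11 = True  v12 = False  v13 = True

v8 occurs only negated in the remaining clauses — set v8 = False.
Try v1 = False.
For the remaining variables, v2 = False, v3 = True, v4 = False, v5 = False, v6 = True, v7 = False, v9 = True, v10 = True, v11 = True, v12 = False, v13 = True works.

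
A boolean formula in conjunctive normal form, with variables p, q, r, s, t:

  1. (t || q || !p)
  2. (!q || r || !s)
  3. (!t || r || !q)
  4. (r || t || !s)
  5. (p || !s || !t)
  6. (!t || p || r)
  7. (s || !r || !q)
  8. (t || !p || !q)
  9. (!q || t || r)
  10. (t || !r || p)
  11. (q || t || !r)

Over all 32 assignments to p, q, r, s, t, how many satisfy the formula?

7

The models are:
  p=0 q=0 r=0 s=0 t=0
  p=0 q=0 r=1 s=0 t=1
  p=1 q=0 r=0 s=0 t=1
  p=1 q=0 r=0 s=1 t=1
  p=1 q=0 r=1 s=0 t=1
  p=1 q=0 r=1 s=1 t=1
  p=1 q=1 r=1 s=1 t=1
Count: 7.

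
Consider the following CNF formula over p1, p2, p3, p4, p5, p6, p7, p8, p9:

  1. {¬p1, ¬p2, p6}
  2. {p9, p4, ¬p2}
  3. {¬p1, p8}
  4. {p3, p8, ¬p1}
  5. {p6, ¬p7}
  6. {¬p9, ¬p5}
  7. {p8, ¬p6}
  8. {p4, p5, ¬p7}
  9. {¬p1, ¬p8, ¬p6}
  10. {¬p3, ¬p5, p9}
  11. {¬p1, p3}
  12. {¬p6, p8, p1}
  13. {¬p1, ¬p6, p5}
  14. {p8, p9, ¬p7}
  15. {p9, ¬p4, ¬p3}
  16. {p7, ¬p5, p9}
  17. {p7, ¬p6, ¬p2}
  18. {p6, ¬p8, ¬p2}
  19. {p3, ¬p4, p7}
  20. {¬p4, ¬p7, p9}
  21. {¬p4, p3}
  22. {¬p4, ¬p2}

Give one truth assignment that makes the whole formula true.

p1=False, p2=False, p3=True, p4=False, p5=False, p6=True, p7=False, p8=True, p9=False

p2 occurs only negated in the remaining clauses — set p2 = False.
Try p1 = False.
Set p3 = True and propagate.
Branch on p4: take p4 = False.
The remaining clauses are satisfied by p5 = False, p6 = True, p7 = False, p8 = True, p9 = False.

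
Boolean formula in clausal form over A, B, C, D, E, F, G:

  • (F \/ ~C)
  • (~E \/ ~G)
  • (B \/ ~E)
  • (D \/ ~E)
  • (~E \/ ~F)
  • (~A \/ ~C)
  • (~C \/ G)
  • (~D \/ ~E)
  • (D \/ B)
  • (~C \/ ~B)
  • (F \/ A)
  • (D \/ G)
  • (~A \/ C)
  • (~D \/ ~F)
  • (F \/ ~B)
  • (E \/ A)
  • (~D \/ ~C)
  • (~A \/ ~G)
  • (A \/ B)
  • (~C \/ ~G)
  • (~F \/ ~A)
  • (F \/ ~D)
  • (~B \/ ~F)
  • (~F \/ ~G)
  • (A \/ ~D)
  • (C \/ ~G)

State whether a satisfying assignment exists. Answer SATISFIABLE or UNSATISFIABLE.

F = True:
  propagation gives E=False, D=False, B=True; an empty clause results — contradiction.
F = False:
  propagation gives C=False, A=True; an empty clause results — contradiction.
Every branch closes, so no satisfying assignment exists.

UNSATISFIABLE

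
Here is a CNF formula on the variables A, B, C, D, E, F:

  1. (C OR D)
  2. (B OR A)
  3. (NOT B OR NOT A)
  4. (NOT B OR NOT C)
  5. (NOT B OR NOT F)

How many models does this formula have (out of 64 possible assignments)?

14

Case analysis on B and A:
  B=T, A=T: a clause becomes empty — 0.
  B=T, A=F: remaining (C,D,E,F) ∈ {(F,T,F,F); (F,T,T,F)} — 2.
  B=F, A=T: E, F free; 3 ways for (C,D) × 2^2 = 12.
  B=F, A=F: a clause becomes empty — 0.
Total: 0 + 2 + 12 + 0 = 14.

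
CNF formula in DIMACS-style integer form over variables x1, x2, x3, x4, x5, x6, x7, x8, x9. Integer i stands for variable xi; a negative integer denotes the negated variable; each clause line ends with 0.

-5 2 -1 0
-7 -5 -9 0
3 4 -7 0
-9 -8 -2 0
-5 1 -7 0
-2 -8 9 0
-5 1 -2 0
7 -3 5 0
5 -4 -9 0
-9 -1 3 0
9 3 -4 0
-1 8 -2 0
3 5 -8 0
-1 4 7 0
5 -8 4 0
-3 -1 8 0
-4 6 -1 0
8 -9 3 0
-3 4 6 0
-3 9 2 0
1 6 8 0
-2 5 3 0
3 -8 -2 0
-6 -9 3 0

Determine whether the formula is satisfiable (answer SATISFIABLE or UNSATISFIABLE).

SATISFIABLE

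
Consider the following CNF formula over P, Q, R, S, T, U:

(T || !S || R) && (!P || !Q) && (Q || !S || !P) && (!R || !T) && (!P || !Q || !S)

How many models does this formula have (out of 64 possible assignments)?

26

Case analysis on P and Q:
  P=1, Q=1: a clause becomes empty — 0.
  P=1, Q=0: U free; 3 ways for (R,S,T) × 2^1 = 6.
  P=0, Q=1: U free; 5 ways for (R,S,T) × 2^1 = 10.
  P=0, Q=0: U free; 5 ways for (R,S,T) × 2^1 = 10.
Total: 0 + 6 + 10 + 10 = 26.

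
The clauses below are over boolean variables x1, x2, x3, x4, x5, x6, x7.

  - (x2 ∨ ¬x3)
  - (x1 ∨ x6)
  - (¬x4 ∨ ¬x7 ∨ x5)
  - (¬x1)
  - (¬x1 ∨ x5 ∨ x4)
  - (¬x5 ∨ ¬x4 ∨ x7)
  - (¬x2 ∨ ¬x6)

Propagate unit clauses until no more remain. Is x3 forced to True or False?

(¬x1) stands alone — x1 = False.
From (x6 ∨ x1) and x1 = False: x6 = True.
In (¬x2 ∨ ¬x6), ¬x6 is now false; ¬x2 must hold, so x2 = False.
(¬x3 ∨ x2) with x2 = False leaves only ¬x3, so x3 = False.

False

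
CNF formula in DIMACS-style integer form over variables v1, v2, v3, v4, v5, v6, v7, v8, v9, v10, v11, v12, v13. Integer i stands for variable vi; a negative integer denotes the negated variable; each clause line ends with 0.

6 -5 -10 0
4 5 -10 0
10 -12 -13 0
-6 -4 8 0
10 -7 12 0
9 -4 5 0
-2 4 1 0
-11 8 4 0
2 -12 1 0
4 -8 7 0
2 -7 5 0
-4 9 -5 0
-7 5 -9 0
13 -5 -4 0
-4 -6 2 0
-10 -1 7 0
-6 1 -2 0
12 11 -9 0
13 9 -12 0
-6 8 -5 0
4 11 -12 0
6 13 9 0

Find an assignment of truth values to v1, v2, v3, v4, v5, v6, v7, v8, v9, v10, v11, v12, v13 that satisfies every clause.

Try v1 = False.
For the remaining variables, v2 = False, v3 = False, v4 = False, v5 = True, v6 = True, v7 = True, v8 = True, v9 = True, v10 = True, v11 = True, v12 = False, v13 = False works.

v1=False, v2=False, v3=False, v4=False, v5=True, v6=True, v7=True, v8=True, v9=True, v10=True, v11=True, v12=False, v13=False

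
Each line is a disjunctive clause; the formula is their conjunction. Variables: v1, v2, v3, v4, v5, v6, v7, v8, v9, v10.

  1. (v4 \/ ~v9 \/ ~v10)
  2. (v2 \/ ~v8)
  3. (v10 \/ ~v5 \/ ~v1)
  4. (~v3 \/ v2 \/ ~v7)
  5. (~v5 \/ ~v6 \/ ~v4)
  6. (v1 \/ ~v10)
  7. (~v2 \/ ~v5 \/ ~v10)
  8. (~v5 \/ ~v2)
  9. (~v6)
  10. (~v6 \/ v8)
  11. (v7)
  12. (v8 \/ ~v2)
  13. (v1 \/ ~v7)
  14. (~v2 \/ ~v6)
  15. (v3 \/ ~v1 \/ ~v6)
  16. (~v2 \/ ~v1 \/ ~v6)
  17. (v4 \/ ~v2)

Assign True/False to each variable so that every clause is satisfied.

(~v6) is a unit clause, so v6 = False.
The clause (v7) is unit: v7 must be True.
The clause (v1) is unit: v1 must be True.
Pure literal: v3 appears only negated; assign v3 = False.
Pure literal: v4 appears only positively; assign v4 = True.
Set v2 = True and propagate.
  then v5 is forced to False.
  then v8 is forced to True.
v9, v10 are now unconstrained; take v9 = False, v10 = False.

v1=True, v2=True, v3=False, v4=True, v5=False, v6=False, v7=True, v8=True, v9=False, v10=False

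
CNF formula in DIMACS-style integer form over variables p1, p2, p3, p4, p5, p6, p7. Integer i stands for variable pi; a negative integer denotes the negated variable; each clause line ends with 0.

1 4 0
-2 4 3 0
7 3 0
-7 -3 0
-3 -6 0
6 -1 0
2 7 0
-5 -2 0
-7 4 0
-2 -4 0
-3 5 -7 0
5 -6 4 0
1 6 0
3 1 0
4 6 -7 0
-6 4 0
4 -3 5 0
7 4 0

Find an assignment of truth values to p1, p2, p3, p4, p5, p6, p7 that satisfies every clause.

p1=T  p2=F  p3=F  p4=T  p5=T  p6=T  p7=T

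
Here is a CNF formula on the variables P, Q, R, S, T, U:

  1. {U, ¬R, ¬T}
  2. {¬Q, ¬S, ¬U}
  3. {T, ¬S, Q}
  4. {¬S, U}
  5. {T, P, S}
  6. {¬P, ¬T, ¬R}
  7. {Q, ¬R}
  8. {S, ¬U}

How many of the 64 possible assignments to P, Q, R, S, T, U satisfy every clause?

9

Case analysis on S and T:
  S=T, T=T: remaining (P,Q,R,U) ∈ {(F,F,F,T); (T,F,F,T)} — 2.
  S=T, T=F: a clause becomes empty — 0.
  S=F, T=T: remaining (P,Q,R,U) ∈ {(F,F,F,F); (F,T,F,F); (T,F,F,F); (T,T,F,F)} — 4.
  S=F, T=F: remaining (P,Q,R,U) ∈ {(T,F,F,F); (T,T,F,F); (T,T,T,F)} — 3.
Total: 2 + 0 + 4 + 3 = 9.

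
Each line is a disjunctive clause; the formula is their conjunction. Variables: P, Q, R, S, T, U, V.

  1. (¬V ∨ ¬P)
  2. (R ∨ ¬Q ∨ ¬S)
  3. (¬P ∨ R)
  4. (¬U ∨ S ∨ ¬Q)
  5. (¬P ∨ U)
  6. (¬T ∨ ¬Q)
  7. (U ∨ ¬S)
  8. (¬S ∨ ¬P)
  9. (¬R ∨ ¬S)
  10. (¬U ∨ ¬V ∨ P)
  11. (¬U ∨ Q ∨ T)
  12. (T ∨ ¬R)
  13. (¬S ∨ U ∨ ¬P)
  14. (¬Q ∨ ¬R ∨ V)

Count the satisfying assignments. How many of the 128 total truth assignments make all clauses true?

12

Split on P, then S.
  P=T, S=T: a clause becomes empty — 0.
  P=T, S=F: remaining (Q,R,T,U,V) ∈ {(F,T,T,T,F)} — 1.
  P=F, S=T: remaining (Q,R,T,U,V) ∈ {(F,F,T,T,F)} — 1.
  P=F, S=F: 10 of the 32 assignments to (Q,R,T,U,V) work.
Total: 0 + 1 + 1 + 10 = 12.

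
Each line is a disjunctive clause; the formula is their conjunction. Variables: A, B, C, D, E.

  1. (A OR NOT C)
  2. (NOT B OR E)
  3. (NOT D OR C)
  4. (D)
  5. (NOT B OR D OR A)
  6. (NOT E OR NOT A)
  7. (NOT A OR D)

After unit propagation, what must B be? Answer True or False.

False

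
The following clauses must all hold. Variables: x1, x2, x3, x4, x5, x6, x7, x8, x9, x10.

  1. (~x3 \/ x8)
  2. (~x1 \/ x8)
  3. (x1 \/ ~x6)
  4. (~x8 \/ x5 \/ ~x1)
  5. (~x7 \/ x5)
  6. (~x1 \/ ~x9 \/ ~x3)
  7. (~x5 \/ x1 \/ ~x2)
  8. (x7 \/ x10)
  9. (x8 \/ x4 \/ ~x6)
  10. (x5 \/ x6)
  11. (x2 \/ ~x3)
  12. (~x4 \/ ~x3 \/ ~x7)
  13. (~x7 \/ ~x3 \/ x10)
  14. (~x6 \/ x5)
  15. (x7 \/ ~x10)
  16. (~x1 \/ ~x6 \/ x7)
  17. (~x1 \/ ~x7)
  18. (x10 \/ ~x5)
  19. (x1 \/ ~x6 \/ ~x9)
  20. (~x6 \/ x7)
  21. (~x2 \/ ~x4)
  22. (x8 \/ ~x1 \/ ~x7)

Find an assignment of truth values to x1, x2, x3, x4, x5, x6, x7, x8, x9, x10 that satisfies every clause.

x3 occurs only negated in the remaining clauses — set x3 = False.
Branch on x1: take x1 = False.
  then x6 is forced to False.
  then x5 is forced to True.
  then x2 is forced to False.
  then x10 is forced to True.
  then x7 is forced to True.
x4, x8, x9 are now unconstrained; take x4 = True, x8 = True, x9 = True.

x1=False, x2=False, x3=False, x4=True, x5=True, x6=False, x7=True, x8=True, x9=True, x10=True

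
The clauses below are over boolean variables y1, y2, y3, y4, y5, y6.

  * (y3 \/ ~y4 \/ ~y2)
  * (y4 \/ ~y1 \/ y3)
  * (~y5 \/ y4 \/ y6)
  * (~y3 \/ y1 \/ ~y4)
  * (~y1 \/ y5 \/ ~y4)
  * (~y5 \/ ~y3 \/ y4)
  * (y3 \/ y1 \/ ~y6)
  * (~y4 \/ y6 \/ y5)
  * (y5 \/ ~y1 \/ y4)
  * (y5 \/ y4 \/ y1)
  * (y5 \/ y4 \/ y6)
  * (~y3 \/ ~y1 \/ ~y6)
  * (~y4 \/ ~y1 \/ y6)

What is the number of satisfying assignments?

The models are:
  y1=F y2=F y3=F y4=T y5=T y6=F
  y1=T y2=F y3=F y4=T y5=T y6=T
That's 2 in total.

2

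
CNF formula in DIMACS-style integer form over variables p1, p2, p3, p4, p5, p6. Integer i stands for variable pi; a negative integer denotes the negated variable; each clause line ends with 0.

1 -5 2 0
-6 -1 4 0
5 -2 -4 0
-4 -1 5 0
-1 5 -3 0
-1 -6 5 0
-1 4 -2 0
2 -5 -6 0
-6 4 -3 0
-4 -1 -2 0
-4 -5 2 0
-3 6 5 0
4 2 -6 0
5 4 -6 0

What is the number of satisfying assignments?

15

Split on p4, then p5.
  p4=T, p5=T: remaining (p1,p2,p3,p6) ∈ {(F,T,F,F); (F,T,F,T); (F,T,T,F); (F,T,T,T)} — 4.
  p4=T, p5=F: remaining (p1,p2,p3,p6) ∈ {(F,F,F,F); (F,F,F,T); (F,F,T,T)} — 3.
  p4=F, p5=T: 5 of the 16 assignments to (p1,p2,p3,p6) work.
  p4=F, p5=F: remaining (p1,p2,p3,p6) ∈ {(F,F,F,F); (F,T,F,F); (T,F,F,F)} — 3.
Total: 4 + 3 + 5 + 3 = 15.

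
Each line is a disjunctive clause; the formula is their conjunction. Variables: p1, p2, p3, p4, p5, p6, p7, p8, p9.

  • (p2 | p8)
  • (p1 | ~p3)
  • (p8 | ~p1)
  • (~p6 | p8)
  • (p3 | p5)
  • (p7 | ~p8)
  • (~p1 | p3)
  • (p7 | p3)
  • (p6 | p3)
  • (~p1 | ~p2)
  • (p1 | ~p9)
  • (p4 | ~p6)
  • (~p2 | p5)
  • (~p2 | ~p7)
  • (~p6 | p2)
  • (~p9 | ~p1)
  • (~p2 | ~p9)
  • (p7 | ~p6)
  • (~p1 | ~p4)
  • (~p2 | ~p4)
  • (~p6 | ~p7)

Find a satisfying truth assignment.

Pure literal: p5 appears only positively; assign p5 = True.
p9 occurs only negated in the remaining clauses — set p9 = False.
Set p1 = True and propagate.
  then p8 is forced to True.
  then p7 is forced to True.
  then p3 is forced to True.
  then p2 is forced to False.
  then p6 is forced to False.
  then p4 is forced to False.
Check each clause:
  1. (p2 | p8) — p8 is true.
  2. (p1 | ~p3) — p1 is true.
  3. (~p1 | p8) — p8 is true.
  4. (~p6 | p8) — p8 is true.
  5. (p5 | p3) — p3 is true.
  6. (~p8 | p7) — p7 is true.
  7. (p3 | ~p1) — p3 is true.
  8. (p3 | p7) — p3 is true.
  9. (p3 | p6) — p3 is true.
  10. (~p2 | ~p1) — ~p2 is true.
  11. (p1 | ~p9) — p1 is true.
  12. (p4 | ~p6) — ~p6 is true.
  13. (~p2 | p5) — p5 is true.
  14. (~p7 | ~p2) — ~p2 is true.
  15. (p2 | ~p6) — ~p6 is true.
  16. (~p9 | ~p1) — ~p9 is true.
  17. (~p2 | ~p9) — ~p2 is true.
  18. (~p6 | p7) — ~p6 is true.
  19. (~p4 | ~p1) — ~p4 is true.
  20. (~p4 | ~p2) — ~p4 is true.
  21. (~p6 | ~p7) — ~p6 is true.

p1=True, p2=False, p3=True, p4=False, p5=True, p6=False, p7=True, p8=True, p9=False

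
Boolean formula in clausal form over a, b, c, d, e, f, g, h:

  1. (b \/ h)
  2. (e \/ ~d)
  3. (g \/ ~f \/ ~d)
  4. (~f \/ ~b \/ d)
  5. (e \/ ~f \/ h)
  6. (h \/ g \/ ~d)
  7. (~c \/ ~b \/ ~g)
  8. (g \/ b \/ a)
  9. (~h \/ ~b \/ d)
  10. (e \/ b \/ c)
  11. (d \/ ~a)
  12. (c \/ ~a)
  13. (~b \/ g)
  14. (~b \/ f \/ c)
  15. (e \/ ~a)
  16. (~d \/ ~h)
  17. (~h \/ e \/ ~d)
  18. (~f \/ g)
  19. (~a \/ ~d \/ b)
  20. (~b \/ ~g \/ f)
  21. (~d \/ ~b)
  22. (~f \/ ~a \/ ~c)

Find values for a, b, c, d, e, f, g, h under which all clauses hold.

a=F, b=F, c=T, d=F, e=T, f=T, g=T, h=T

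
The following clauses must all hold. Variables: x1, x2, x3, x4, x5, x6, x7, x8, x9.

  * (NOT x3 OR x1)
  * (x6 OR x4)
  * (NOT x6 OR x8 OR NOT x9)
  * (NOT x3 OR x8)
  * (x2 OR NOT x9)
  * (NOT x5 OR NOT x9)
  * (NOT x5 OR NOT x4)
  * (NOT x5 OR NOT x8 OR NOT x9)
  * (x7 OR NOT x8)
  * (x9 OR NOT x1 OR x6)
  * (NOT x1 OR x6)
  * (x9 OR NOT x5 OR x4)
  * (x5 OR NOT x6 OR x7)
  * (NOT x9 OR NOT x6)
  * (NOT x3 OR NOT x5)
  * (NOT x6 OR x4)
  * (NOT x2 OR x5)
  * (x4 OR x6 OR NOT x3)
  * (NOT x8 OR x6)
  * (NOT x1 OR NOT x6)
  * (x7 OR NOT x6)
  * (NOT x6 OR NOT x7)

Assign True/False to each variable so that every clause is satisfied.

x1=F, x2=F, x3=F, x4=T, x5=F, x6=F, x7=T, x8=F, x9=F

Check each clause:
  1. (x1 OR NOT x3) — NOT x3 is true.
  2. (x4 OR x6) — x4 is true.
  3. (NOT x9 OR NOT x6 OR x8) — NOT x6 is true.
  4. (x8 OR NOT x3) — NOT x3 is true.
  5. (x2 OR NOT x9) — NOT x9 is true.
  6. (NOT x9 OR NOT x5) — NOT x5 is true.
  7. (NOT x5 OR NOT x4) — NOT x5 is true.
  8. (NOT x8 OR NOT x9 OR NOT x5) — NOT x8 is true.
  9. (NOT x8 OR x7) — NOT x8 is true.
  10. (x6 OR NOT x1 OR x9) — NOT x1 is true.
  11. (x6 OR NOT x1) — NOT x1 is true.
  12. (x9 OR x4 OR NOT x5) — NOT x5 is true.
  13. (x5 OR NOT x6 OR x7) — NOT x6 is true.
  14. (NOT x6 OR NOT x9) — NOT x6 is true.
  15. (NOT x5 OR NOT x3) — NOT x5 is true.
  16. (NOT x6 OR x4) — NOT x6 is true.
  17. (x5 OR NOT x2) — NOT x2 is true.
  18. (x4 OR x6 OR NOT x3) — x4 is true.
  19. (x6 OR NOT x8) — NOT x8 is true.
  20. (NOT x1 OR NOT x6) — NOT x6 is true.
  21. (x7 OR NOT x6) — NOT x6 is true.
  22. (NOT x7 OR NOT x6) — NOT x6 is true.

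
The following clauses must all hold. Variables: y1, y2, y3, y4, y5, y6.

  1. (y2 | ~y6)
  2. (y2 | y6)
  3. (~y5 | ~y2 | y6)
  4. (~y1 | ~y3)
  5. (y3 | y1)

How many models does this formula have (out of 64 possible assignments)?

12

Split on y2, then y6.
  y2=1, y6=1: y4, y5 free; 2 ways for (y1,y3) × 2^2 = 8.
  y2=1, y6=0: remaining (y1,y3,y4,y5) ∈ {(0,1,0,0); (0,1,1,0); (1,0,0,0); (1,0,1,0)} — 4.
  y2=0, y6=1: a clause becomes empty — 0.
  y2=0, y6=0: a clause becomes empty — 0.
Total: 8 + 4 + 0 + 0 = 12.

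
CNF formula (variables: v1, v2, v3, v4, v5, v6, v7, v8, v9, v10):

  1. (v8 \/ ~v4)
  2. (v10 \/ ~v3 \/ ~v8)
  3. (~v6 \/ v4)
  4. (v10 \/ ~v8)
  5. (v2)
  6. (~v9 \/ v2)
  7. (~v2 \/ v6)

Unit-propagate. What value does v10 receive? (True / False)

Unit clause (v2) sets v2 = True.
(v6 \/ ~v2) with v2 = True leaves only v6, so v6 = True.
From (v4 \/ ~v6) and v6 = True: v4 = True.
(~v4 \/ v8) with v4 = True leaves only v8, so v8 = True.
(~v8 \/ v10): since v8 = True, the clause reduces to (v10). v10 = True.

True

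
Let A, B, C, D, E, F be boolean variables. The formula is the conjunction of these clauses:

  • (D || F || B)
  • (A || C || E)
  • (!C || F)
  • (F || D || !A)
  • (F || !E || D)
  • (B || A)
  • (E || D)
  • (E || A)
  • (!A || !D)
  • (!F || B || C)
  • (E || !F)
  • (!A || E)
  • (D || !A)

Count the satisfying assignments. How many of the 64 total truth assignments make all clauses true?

The models are:
  A=F B=T C=F D=F E=T F=T
  A=F B=T C=F D=T E=T F=F
  A=F B=T C=F D=T E=T F=T
  A=F B=T C=T D=F E=T F=T
  A=F B=T C=T D=T E=T F=T
That's 5 in total.

5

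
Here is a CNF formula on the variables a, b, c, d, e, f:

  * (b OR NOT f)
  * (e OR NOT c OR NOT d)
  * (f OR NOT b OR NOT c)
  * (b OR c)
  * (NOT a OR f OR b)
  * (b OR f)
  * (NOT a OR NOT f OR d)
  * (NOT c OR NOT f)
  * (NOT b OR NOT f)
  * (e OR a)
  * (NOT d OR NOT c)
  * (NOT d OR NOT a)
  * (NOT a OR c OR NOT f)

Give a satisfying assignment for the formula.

a = F  b = T  c = F  d = F  e = T  f = F

Pure literal: e appears only positively; assign e = True.
Branch on a: take a = False.
Branch on b: take b = True.
  then f is forced to False.
  then c is forced to False.
d is now unconstrained; take d = False.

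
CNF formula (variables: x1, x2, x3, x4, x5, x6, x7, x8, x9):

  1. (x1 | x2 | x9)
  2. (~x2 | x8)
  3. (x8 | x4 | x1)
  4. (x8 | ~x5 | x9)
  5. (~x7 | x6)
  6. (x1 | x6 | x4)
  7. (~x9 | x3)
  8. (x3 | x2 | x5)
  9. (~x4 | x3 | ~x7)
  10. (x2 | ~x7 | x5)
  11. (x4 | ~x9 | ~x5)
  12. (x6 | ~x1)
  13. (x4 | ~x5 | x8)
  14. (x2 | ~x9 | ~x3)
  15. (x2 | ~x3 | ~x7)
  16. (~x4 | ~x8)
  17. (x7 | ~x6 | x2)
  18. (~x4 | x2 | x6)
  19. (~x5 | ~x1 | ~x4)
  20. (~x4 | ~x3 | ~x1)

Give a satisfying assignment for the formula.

x1 = False, x2 = True, x3 = False, x4 = False, x5 = False, x6 = True, x7 = False, x8 = True, x9 = False

Check each clause:
  1. (x1 | x2 | x9) — x2 is true.
  2. (x8 | ~x2) — x8 is true.
  3. (x4 | x8 | x1) — x8 is true.
  4. (~x5 | x9 | x8) — x8 is true.
  5. (~x7 | x6) — ~x7 is true.
  6. (x4 | x1 | x6) — x6 is true.
  7. (x3 | ~x9) — ~x9 is true.
  8. (x3 | x2 | x5) — x2 is true.
  9. (~x4 | ~x7 | x3) — ~x7 is true.
  10. (x5 | ~x7 | x2) — ~x7 is true.
  11. (~x5 | ~x9 | x4) — ~x5 is true.
  12. (x6 | ~x1) — x6 is true.
  13. (~x5 | x4 | x8) — x8 is true.
  14. (~x9 | x2 | ~x3) — x2 is true.
  15. (x2 | ~x7 | ~x3) — ~x7 is true.
  16. (~x4 | ~x8) — ~x4 is true.
  17. (x2 | x7 | ~x6) — x2 is true.
  18. (x6 | x2 | ~x4) — x2 is true.
  19. (~x1 | ~x5 | ~x4) — ~x5 is true.
  20. (~x3 | ~x4 | ~x1) — ~x4 is true.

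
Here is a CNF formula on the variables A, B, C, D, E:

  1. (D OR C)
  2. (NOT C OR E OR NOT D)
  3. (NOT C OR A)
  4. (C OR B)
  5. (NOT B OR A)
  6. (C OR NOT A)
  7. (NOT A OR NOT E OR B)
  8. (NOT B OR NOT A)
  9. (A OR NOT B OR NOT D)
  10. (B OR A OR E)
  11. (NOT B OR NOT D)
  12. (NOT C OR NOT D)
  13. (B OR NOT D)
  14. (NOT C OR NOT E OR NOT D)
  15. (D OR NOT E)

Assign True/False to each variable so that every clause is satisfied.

A = T, B = F, C = T, D = F, E = F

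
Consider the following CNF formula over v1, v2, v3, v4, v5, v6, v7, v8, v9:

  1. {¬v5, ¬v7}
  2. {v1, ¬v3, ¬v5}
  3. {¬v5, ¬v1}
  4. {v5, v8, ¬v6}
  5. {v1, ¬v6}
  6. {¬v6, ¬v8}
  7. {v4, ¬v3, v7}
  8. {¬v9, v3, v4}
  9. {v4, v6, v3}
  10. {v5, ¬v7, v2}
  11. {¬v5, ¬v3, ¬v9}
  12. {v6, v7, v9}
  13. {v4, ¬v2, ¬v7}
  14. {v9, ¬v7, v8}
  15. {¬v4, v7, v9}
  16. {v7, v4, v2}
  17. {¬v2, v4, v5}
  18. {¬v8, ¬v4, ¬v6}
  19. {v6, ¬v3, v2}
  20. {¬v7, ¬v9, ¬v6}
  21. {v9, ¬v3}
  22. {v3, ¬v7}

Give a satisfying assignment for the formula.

Set v1 = True and propagate.
  then v5 is forced to False.
For the remaining variables, v2 = False, v3 = False, v4 = True, v6 = False, v7 = False, v8 = False, v9 = True works.
Every clause has at least one true literal under this assignment.
Check each clause:
  1. {¬v7, ¬v5} — ¬v7 is true.
  2. {v1, ¬v3, ¬v5} — v1 is true.
  3. {¬v1, ¬v5} — ¬v5 is true.
  4. {v5, ¬v6, v8} — ¬v6 is true.
  5. {v1, ¬v6} — v1 is true.
  6. {¬v6, ¬v8} — ¬v8 is true.
  7. {v7, ¬v3, v4} — v4 is true.
  8. {v4, ¬v9, v3} — v4 is true.
  9. {v4, v3, v6} — v4 is true.
  10. {v2, v5, ¬v7} — ¬v7 is true.
  11. {¬v5, ¬v3, ¬v9} — ¬v5 is true.
  12. {v6, v9, v7} — v9 is true.
  13. {¬v2, v4, ¬v7} — ¬v7 is true.
  14. {v8, v9, ¬v7} — ¬v7 is true.
  15. {¬v4, v9, v7} — v9 is true.
  16. {v4, v2, v7} — v4 is true.
  17. {v4, v5, ¬v2} — v4 is true.
  18. {¬v4, ¬v8, ¬v6} — ¬v8 is true.
  19. {v2, v6, ¬v3} — ¬v3 is true.
  20. {¬v7, ¬v9, ¬v6} — ¬v7 is true.
  21. {v9, ¬v3} — v9 is true.
  22. {v3, ¬v7} — ¬v7 is true.

v1 = True, v2 = False, v3 = False, v4 = True, v5 = False, v6 = False, v7 = False, v8 = False, v9 = True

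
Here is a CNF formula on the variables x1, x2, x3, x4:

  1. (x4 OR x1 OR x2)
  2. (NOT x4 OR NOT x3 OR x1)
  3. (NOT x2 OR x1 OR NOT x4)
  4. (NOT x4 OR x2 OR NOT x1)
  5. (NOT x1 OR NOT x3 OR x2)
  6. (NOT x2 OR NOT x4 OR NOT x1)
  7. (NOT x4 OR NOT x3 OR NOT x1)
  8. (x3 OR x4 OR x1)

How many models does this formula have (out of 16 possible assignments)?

Satisfying assignments:
  x1=F x2=F x3=F x4=T
  x1=F x2=T x3=T x4=F
  x1=T x2=F x3=F x4=F
  x1=T x2=T x3=F x4=F
  x1=T x2=T x3=T x4=F
Count: 5.

5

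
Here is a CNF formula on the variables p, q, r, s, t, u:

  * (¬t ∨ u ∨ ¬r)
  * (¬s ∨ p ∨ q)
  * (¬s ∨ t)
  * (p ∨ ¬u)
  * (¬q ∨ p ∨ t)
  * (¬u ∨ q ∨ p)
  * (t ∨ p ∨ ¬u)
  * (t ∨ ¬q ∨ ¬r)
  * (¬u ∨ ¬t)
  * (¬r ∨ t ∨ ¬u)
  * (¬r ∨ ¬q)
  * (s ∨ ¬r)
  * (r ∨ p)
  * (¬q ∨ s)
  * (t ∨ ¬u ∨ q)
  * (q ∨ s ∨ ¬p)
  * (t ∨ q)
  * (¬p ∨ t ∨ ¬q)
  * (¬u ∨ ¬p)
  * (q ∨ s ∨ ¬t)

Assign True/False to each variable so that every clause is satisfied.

Try p = True.
  then u is forced to False.
The remaining clauses are satisfied by q = True, r = False, s = True, t = True.
Every clause has at least one true literal under this assignment.

p = True  q = True  r = False  s = True  t = True  u = False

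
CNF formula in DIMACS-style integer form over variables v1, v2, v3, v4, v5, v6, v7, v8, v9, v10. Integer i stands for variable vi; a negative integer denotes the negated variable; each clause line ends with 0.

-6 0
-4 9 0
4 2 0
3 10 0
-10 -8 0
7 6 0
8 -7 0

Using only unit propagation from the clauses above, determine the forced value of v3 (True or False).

True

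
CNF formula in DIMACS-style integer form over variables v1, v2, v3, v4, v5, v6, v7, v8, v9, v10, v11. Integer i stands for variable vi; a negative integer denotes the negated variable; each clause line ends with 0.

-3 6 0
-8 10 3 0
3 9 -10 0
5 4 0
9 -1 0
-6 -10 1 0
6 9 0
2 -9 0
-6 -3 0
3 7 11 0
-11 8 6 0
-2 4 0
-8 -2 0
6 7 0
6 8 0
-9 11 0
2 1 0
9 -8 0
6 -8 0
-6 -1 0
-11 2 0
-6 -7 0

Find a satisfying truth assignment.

v1=F, v2=T, v3=F, v4=T, v5=F, v6=T, v7=F, v8=F, v9=T, v10=F, v11=T

Pure literal: v4 appears only positively; assign v4 = True.
Set v1 = False and propagate.
  then v2 is forced to True.
  then v8 is forced to False.
  then v6 is forced to True.
  then v10 is forced to False.
  then v3 is forced to False.
  then v7 is forced to False.
  then v11 is forced to True.
v5, v9 are now unconstrained; take v5 = False, v9 = True.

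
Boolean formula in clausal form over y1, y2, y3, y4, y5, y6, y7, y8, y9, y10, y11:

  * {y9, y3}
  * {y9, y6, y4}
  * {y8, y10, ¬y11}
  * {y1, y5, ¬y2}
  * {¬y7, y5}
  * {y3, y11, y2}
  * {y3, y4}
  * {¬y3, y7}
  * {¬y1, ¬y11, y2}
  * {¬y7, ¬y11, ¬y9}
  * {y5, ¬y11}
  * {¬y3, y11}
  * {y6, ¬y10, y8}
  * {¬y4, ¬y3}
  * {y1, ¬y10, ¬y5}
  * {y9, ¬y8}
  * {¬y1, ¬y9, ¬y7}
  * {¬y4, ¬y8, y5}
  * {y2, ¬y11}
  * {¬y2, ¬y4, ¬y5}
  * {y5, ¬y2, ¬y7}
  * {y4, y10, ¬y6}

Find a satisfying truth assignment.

Branch on y1: take y1 = True.
The remaining clauses are satisfied by y2 = True, y3 = False, y4 = True, y5 = False, y6 = True, y7 = False, y8 = False, y9 = True, y10 = False, y11 = False.
Every clause has at least one true literal under this assignment.

y1=1, y2=1, y3=0, y4=1, y5=0, y6=1, y7=0, y8=0, y9=1, y10=0, y11=0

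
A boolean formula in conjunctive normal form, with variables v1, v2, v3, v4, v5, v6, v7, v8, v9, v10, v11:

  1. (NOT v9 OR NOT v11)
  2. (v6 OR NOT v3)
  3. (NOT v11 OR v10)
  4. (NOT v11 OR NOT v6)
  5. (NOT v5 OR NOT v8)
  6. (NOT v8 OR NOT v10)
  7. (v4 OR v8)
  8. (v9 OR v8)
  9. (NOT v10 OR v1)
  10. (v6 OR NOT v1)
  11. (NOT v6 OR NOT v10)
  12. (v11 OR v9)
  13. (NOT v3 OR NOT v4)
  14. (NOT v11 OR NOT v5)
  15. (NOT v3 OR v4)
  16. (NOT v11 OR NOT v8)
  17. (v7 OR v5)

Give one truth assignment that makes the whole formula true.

Pure literal: v3 appears only negated; assign v3 = False.
v7 occurs only positively in the remaining clauses — set v7 = True.
Set v1 = True and propagate.
  then v6 is forced to True.
  then v11 is forced to False.
  then v10 is forced to False.
  then v9 is forced to True.
For the remaining variables, v2 = True, v4 = True, v5 = True, v8 = False works.

v1=T, v2=T, v3=F, v4=T, v5=T, v6=T, v7=T, v8=F, v9=T, v10=F, v11=F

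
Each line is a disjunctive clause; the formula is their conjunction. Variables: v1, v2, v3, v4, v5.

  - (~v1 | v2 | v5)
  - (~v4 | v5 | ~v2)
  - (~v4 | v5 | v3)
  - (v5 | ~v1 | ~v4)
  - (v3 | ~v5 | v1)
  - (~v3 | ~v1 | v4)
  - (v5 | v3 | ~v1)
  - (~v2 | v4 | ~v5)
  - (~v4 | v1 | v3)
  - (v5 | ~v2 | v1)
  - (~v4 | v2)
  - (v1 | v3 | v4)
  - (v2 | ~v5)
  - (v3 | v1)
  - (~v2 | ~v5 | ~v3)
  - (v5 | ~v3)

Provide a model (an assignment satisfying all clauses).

v1=True  v2=True  v3=False  v4=True  v5=True

Check each clause:
  1. (v2 | ~v1 | v5) — v2 is true.
  2. (~v2 | ~v4 | v5) — v5 is true.
  3. (v5 | v3 | ~v4) — v5 is true.
  4. (~v4 | ~v1 | v5) — v5 is true.
  5. (v1 | v3 | ~v5) — v1 is true.
  6. (~v1 | v4 | ~v3) — v4 is true.
  7. (~v1 | v3 | v5) — v5 is true.
  8. (v4 | ~v5 | ~v2) — v4 is true.
  9. (~v4 | v3 | v1) — v1 is true.
  10. (~v2 | v1 | v5) — v1 is true.
  11. (v2 | ~v4) — v2 is true.
  12. (v1 | v4 | v3) — v1 is true.
  13. (v2 | ~v5) — v2 is true.
  14. (v1 | v3) — v1 is true.
  15. (~v3 | ~v2 | ~v5) — ~v3 is true.
  16. (v5 | ~v3) — v5 is true.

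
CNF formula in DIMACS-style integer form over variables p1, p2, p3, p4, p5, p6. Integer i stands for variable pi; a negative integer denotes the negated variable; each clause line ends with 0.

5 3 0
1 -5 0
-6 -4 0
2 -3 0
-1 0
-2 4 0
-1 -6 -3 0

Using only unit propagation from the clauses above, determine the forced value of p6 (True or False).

False

(¬p1) stands alone — p1 = False.
In (p1 ∨ ¬p5), p1 is now false; ¬p5 must hold, so p5 = False.
From (p3 ∨ p5) and p5 = False: p3 = True.
(¬p3 ∨ p2) with p3 = True leaves only p2, so p2 = True.
(p4 ∨ ¬p2): since p2 = True, the clause reduces to (p4). p4 = True.
(¬p6 ∨ ¬p4): since p4 = True, the clause reduces to (¬p6). p6 = False.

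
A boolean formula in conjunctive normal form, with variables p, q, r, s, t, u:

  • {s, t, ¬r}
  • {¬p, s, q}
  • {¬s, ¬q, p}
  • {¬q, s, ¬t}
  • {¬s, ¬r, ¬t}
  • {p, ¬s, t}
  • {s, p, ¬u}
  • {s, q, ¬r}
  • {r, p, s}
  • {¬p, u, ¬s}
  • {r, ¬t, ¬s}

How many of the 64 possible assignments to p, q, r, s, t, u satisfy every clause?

6

Satisfying assignments:
  p=1 q=0 r=0 s=1 t=0 u=1
  p=1 q=0 r=1 s=1 t=0 u=1
  p=1 q=1 r=0 s=0 t=0 u=0
  p=1 q=1 r=0 s=0 t=0 u=1
  p=1 q=1 r=0 s=1 t=0 u=1
  p=1 q=1 r=1 s=1 t=0 u=1
That's 6 in total.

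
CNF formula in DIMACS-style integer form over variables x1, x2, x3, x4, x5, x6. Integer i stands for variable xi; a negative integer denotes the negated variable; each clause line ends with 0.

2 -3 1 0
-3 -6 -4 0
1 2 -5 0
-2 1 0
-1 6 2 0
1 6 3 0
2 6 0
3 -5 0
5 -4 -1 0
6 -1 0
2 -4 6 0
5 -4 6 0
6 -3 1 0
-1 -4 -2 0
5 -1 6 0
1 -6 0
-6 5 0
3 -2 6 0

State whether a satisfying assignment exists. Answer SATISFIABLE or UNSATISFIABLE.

SATISFIABLE

Pure literal: x4 appears only negated; assign x4 = False.
Branch on x1: take x1 = True.
  then x6 is forced to True.
  then x5 is forced to True.
  then x3 is forced to True.
x2 is now unconstrained; take x2 = True.
Every clause has at least one true literal under this assignment.
So x1=1, x2=1, x3=1, x4=0, x5=1, x6=1 is a satisfying assignment.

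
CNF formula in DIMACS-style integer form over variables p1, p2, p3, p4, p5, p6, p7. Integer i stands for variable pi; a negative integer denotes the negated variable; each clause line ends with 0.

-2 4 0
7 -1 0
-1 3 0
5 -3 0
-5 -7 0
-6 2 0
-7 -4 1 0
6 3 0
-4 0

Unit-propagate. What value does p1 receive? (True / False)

False

(~p4) stands alone — p4 = False.
(p4 \/ ~p2): since p4 = False, the clause reduces to (~p2). p2 = False.
In (p2 \/ ~p6), p2 is now false; ~p6 must hold, so p6 = False.
In (p3 \/ p6), p6 is now false; p3 must hold, so p3 = True.
(~p3 \/ p5) with p3 = True leaves only p5, so p5 = True.
In (~p7 \/ ~p5), ~p5 is now false; ~p7 must hold, so p7 = False.
In (p7 \/ ~p1), p7 is now false; ~p1 must hold, so p1 = False.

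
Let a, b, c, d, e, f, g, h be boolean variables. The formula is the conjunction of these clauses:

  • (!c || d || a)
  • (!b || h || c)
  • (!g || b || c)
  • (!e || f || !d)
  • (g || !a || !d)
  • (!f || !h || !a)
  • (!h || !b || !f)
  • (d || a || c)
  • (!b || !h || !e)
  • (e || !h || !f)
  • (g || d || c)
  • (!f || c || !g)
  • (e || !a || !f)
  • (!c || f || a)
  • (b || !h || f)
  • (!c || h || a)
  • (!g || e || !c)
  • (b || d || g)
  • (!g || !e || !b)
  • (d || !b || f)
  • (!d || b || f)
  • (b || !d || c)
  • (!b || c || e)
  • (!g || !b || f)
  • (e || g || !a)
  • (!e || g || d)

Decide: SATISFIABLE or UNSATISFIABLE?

SATISFIABLE

Try a = False.
Branch on b: take b = False.
For the remaining variables, c = True, d = True, e = True, f = True, g = True, h = True works.
So a = F, b = F, c = T, d = T, e = T, f = T, g = T, h = T is a satisfying assignment.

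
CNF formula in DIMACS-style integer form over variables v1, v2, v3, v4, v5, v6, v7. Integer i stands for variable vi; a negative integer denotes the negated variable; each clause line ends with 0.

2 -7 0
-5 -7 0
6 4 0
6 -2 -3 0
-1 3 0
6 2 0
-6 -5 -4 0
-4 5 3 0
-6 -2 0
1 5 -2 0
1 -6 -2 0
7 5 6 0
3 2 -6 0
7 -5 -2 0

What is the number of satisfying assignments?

Satisfying assignments:
  v1=F v2=F v3=T v4=F v5=F v6=T v7=F
  v1=F v2=F v3=T v4=F v5=T v6=T v7=F
  v1=F v2=F v3=T v4=T v5=F v6=T v7=F
  v1=T v2=F v3=T v4=F v5=F v6=T v7=F
  v1=T v2=F v3=T v4=F v5=T v6=T v7=F
  v1=T v2=F v3=T v4=T v5=F v6=T v7=F
That's 6 in total.

6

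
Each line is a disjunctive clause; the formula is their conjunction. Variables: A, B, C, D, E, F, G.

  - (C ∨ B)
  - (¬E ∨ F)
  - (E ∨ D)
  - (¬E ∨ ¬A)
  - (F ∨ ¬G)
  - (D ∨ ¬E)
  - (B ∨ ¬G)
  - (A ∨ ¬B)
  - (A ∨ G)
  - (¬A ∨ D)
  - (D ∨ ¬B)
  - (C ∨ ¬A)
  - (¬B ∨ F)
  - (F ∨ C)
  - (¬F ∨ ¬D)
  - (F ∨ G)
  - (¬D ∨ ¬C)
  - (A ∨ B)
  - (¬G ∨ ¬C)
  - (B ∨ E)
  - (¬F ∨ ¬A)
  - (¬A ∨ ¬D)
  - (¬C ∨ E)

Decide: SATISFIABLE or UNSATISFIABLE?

UNSATISFIABLE

A = True:
  propagation gives E=False, D=True; an empty clause results — contradiction.
A = False:
  propagation gives B=False; an empty clause results — contradiction.
Every branch closes, so no satisfying assignment exists.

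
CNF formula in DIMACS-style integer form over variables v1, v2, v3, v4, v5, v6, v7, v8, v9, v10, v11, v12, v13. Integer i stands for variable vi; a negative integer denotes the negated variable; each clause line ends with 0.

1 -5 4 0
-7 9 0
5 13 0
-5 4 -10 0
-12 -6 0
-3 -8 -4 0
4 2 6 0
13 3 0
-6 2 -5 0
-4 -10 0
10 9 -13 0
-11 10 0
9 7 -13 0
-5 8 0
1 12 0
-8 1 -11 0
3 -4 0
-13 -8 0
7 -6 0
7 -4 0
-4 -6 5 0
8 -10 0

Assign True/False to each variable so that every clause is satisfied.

v1=True  v2=True  v3=True  v4=False  v5=True  v6=False  v7=False  v8=True  v9=False  v10=False  v11=False  v12=True  v13=False

Check each clause:
  1. (¬v5 ∨ v4 ∨ v1) — v1 is true.
  2. (¬v7 ∨ v9) — ¬v7 is true.
  3. (v13 ∨ v5) — v5 is true.
  4. (¬v10 ∨ ¬v5 ∨ v4) — ¬v10 is true.
  5. (¬v12 ∨ ¬v6) — ¬v6 is true.
  6. (¬v8 ∨ ¬v3 ∨ ¬v4) — ¬v4 is true.
  7. (v6 ∨ v2 ∨ v4) — v2 is true.
  8. (v3 ∨ v13) — v3 is true.
  9. (¬v5 ∨ v2 ∨ ¬v6) — ¬v6 is true.
  10. (¬v10 ∨ ¬v4) — ¬v4 is true.
  11. (v10 ∨ v9 ∨ ¬v13) — ¬v13 is true.
  12. (¬v11 ∨ v10) — ¬v11 is true.
  13. (¬v13 ∨ v7 ∨ v9) — ¬v13 is true.
  14. (¬v5 ∨ v8) — v8 is true.
  15. (v12 ∨ v1) — v1 is true.
  16. (v1 ∨ ¬v8 ∨ ¬v11) — v1 is true.
  17. (v3 ∨ ¬v4) — v3 is true.
  18. (¬v8 ∨ ¬v13) — ¬v13 is true.
  19. (¬v6 ∨ v7) — ¬v6 is true.
  20. (v7 ∨ ¬v4) — ¬v4 is true.
  21. (¬v6 ∨ v5 ∨ ¬v4) — ¬v6 is true.
  22. (v8 ∨ ¬v10) — v8 is true.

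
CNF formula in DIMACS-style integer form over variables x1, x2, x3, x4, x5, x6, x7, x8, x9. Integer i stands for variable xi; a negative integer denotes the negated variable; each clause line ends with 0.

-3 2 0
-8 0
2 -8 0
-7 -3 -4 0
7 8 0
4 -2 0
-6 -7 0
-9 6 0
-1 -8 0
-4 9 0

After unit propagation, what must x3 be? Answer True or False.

False

(~x8) is a unit clause: x8 = False.
From (x7 | x8) and x8 = False: x7 = True.
From (~x7 | ~x6) and x7 = True: x6 = False.
(x6 | ~x9): since x6 = False, the clause reduces to (~x9). x9 = False.
From (x9 | ~x4) and x9 = False: x4 = False.
In (~x2 | x4), x4 is now false; ~x2 must hold, so x2 = False.
From (~x3 | x2) and x2 = False: x3 = False.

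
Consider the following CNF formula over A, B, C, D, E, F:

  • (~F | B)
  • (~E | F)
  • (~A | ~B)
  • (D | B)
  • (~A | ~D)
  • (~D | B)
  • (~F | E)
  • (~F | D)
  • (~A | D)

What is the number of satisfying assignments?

The models are:
  A=F B=T C=F D=F E=F F=F
  A=F B=T C=F D=T E=F F=F
  A=F B=T C=F D=T E=T F=T
  A=F B=T C=T D=F E=F F=F
  A=F B=T C=T D=T E=F F=F
  A=F B=T C=T D=T E=T F=T
That's 6 in total.

6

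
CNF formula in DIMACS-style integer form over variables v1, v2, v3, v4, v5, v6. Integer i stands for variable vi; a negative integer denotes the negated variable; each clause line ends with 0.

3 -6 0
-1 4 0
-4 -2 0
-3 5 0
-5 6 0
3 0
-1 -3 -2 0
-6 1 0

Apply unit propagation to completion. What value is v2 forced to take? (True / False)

False

Unit clause (v3) sets v3 = True.
From (v5 ∨ ¬v3) and v3 = True: v5 = True.
In (v6 ∨ ¬v5), ¬v5 is now false; v6 must hold, so v6 = True.
From (¬v6 ∨ v1) and v6 = True: v1 = True.
(¬v1 ∨ v4) with v1 = True leaves only v4, so v4 = True.
From (¬v4 ∨ ¬v2) and v4 = True: v2 = False.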